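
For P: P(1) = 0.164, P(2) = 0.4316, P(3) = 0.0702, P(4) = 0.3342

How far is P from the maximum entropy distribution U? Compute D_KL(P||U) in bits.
0.2516 bits

U(i) = 1/4 for all i

D_KL(P||U) = Σ P(x) log₂(P(x) / (1/4))
           = Σ P(x) log₂(P(x)) + log₂(4)
           = log₂(4) - H(P)

H(P) = -Σ P(x) log₂(P(x)):
  -P(1)·log₂(P(1)) = -(0.164)·log₂(0.164) = 0.42775
  -P(2)·log₂(P(2)) = -(0.4316)·log₂(0.4316) = 0.52320
  -P(3)·log₂(P(3)) = -(0.0702)·log₂(0.0702) = 0.26903
  -P(4)·log₂(P(4)) = -(0.3342)·log₂(0.3342) = 0.52844
H(P) = 0.42775 + 0.52320 + 0.26903 + 0.52844 = 1.74842 bits

log₂(4) = 2.00000 bits

D_KL(P||U) = 2.00000 - 1.74842 = 0.25158 ≈ 0.2516 bits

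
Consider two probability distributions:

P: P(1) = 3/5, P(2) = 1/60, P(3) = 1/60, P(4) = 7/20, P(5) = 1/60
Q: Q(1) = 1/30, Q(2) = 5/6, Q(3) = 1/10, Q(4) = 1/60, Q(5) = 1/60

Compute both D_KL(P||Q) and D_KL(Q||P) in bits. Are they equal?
D_KL(P||Q) = 3.9021 bits, D_KL(Q||P) = 4.7495 bits. No, they are not equal.

D_KL(P||Q) = Σ P(x) log₂(P(x)/Q(x))

Computing term by term:
  P(1)·log₂(P(1)/Q(1)) = (3/5)·log₂((3/5)/(1/30)) = 2.50196
  P(2)·log₂(P(2)/Q(2)) = (1/60)·log₂((1/60)/(5/6)) = -0.09406
  P(3)·log₂(P(3)/Q(3)) = (1/60)·log₂((1/60)/(1/10)) = -0.04308
  P(4)·log₂(P(4)/Q(4)) = (7/20)·log₂((7/20)/(1/60)) = 1.53731
  P(5)·log₂(P(5)/Q(5)) = (1/60)·log₂((1/60)/(1/60)) = 0.00000

D_KL(P||Q) = 2.50196 - 0.09406 - 0.04308 + 1.53731 + 0.00000 = 3.90213 ≈ 3.9021 bits

D_KL(Q||P) = Σ Q(x) log₂(Q(x)/P(x))

Computing term by term:
  Q(1)·log₂(Q(1)/P(1)) = (1/30)·log₂((1/30)/(3/5)) = -0.13900
  Q(2)·log₂(Q(2)/P(2)) = (5/6)·log₂((5/6)/(1/60)) = 4.70321
  Q(3)·log₂(Q(3)/P(3)) = (1/10)·log₂((1/10)/(1/60)) = 0.25850
  Q(4)·log₂(Q(4)/P(4)) = (1/60)·log₂((1/60)/(7/20)) = -0.07321
  Q(5)·log₂(Q(5)/P(5)) = (1/60)·log₂((1/60)/(1/60)) = 0.00000

D_KL(Q||P) = -0.13900 + 4.70321 + 0.25850 - 0.07321 + 0.00000 = 4.74950 ≈ 4.7495 bits

These are NOT equal (difference: 0.8474 bits). KL divergence is asymmetric: D_KL(P||Q) ≠ D_KL(Q||P) in general.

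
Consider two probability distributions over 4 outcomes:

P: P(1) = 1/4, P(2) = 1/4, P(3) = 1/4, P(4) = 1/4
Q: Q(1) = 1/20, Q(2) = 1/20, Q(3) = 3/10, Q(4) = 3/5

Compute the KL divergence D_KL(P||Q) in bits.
0.7794 bits

D_KL(P||Q) = Σ P(x) log₂(P(x)/Q(x))

Computing term by term:
  P(1)·log₂(P(1)/Q(1)) = (1/4)·log₂((1/4)/(1/20)) = 0.58048
  P(2)·log₂(P(2)/Q(2)) = (1/4)·log₂((1/4)/(1/20)) = 0.58048
  P(3)·log₂(P(3)/Q(3)) = (1/4)·log₂((1/4)/(3/10)) = -0.06576
  P(4)·log₂(P(4)/Q(4)) = (1/4)·log₂((1/4)/(3/5)) = -0.31576

D_KL(P||Q) = 0.58048 + 0.58048 - 0.06576 - 0.31576 = 0.77944 ≈ 0.7794 bits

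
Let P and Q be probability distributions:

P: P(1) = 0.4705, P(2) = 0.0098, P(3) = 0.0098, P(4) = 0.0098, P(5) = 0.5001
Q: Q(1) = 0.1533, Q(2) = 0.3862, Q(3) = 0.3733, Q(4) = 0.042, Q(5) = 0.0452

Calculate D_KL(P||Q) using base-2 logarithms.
2.3715 bits

D_KL(P||Q) = Σ P(x) log₂(P(x)/Q(x))

Computing term by term:
  P(1)·log₂(P(1)/Q(1)) = 0.4705·log₂(0.4705/0.1533) = 0.76119
  P(2)·log₂(P(2)/Q(2)) = 0.0098·log₂(0.0098/0.3862) = -0.05194
  P(3)·log₂(P(3)/Q(3)) = 0.0098·log₂(0.0098/0.3733) = -0.05146
  P(4)·log₂(P(4)/Q(4)) = 0.0098·log₂(0.0098/0.042) = -0.02058
  P(5)·log₂(P(5)/Q(5)) = 0.5001·log₂(0.5001/0.0452) = 1.73426

D_KL(P||Q) = 0.76119 - 0.05194 - 0.05146 - 0.02058 + 1.73426 = 2.37147 ≈ 2.3715 bits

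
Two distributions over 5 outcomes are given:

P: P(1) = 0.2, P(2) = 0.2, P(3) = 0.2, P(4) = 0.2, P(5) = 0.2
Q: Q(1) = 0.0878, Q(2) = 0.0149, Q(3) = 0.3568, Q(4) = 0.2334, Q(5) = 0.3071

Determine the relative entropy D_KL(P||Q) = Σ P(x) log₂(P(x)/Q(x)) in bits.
0.6515 bits

D_KL(P||Q) = Σ P(x) log₂(P(x)/Q(x))

Computing term by term:
  P(1)·log₂(P(1)/Q(1)) = 0.2·log₂(0.2/0.0878) = 0.23754
  P(2)·log₂(P(2)/Q(2)) = 0.2·log₂(0.2/0.0149) = 0.74932
  P(3)·log₂(P(3)/Q(3)) = 0.2·log₂(0.2/0.3568) = -0.16702
  P(4)·log₂(P(4)/Q(4)) = 0.2·log₂(0.2/0.2334) = -0.04456
  P(5)·log₂(P(5)/Q(5)) = 0.2·log₂(0.2/0.3071) = -0.12374

D_KL(P||Q) = 0.23754 + 0.74932 - 0.16702 - 0.04456 - 0.12374 = 0.65154 ≈ 0.6515 bits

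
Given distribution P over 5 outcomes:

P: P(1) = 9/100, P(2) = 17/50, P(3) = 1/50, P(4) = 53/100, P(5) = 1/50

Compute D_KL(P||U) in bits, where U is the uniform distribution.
0.7689 bits

U(i) = 1/5 for all i

D_KL(P||U) = Σ P(x) log₂(P(x) / (1/5))
           = Σ P(x) log₂(P(x)) + log₂(5)
           = log₂(5) - H(P)

H(P) = -Σ P(x) log₂(P(x)):
  -P(1)·log₂(P(1)) = -(9/100)·log₂(9/100) = 0.31265
  -P(2)·log₂(P(2)) = -(17/50)·log₂(17/50) = 0.52917
  -P(3)·log₂(P(3)) = -(1/50)·log₂(1/50) = 0.11288
  -P(4)·log₂(P(4)) = -(53/100)·log₂(53/100) = 0.48545
  -P(5)·log₂(P(5)) = -(1/50)·log₂(1/50) = 0.11288
H(P) = 0.31265 + 0.52917 + 0.11288 + 0.48545 + 0.11288 = 1.55303 bits

log₂(5) = 2.32193 bits

D_KL(P||U) = 2.32193 - 1.55303 = 0.76890 ≈ 0.7689 bits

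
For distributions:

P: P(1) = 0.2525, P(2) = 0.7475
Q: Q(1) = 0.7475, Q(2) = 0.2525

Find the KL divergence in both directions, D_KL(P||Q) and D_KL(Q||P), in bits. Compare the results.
D_KL(P||Q) = 0.7751 bits, D_KL(Q||P) = 0.7751 bits. The two directions give exactly the same value for this pair.

D_KL(P||Q) = Σ P(x) log₂(P(x)/Q(x))

Computing term by term:
  P(1)·log₂(P(1)/Q(1)) = 0.2525·log₂(0.2525/0.7475) = -0.39536
  P(2)·log₂(P(2)/Q(2)) = 0.7475·log₂(0.7475/0.2525) = 1.17043

D_KL(P||Q) = -0.39536 + 1.17043 = 0.77507 ≈ 0.7751 bits

D_KL(Q||P) = Σ Q(x) log₂(Q(x)/P(x))

Computing term by term:
  Q(1)·log₂(Q(1)/P(1)) = 0.7475·log₂(0.7475/0.2525) = 1.17043
  Q(2)·log₂(Q(2)/P(2)) = 0.2525·log₂(0.2525/0.7475) = -0.39536

D_KL(Q||P) = 1.17043 - 0.39536 = 0.77507 ≈ 0.7751 bits

These ARE equal here. Q is P with outcomes relabeled (Q(1) = P(2), Q(2) = P(1)) by a relabeling that is its own inverse, so the two sums contain exactly the same terms in a different order. This is a special case — KL divergence is not symmetric in general: D_KL(P||Q) ≠ D_KL(Q||P) for most P, Q.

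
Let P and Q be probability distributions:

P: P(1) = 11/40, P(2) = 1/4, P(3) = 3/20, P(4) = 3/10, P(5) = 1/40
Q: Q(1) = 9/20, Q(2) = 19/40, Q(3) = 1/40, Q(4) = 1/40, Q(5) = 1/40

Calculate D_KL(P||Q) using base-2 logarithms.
1.0363 bits

D_KL(P||Q) = Σ P(x) log₂(P(x)/Q(x))

Computing term by term:
  P(1)·log₂(P(1)/Q(1)) = (11/40)·log₂((11/40)/(9/20)) = -0.19539
  P(2)·log₂(P(2)/Q(2)) = (1/4)·log₂((1/4)/(19/40)) = -0.23150
  P(3)·log₂(P(3)/Q(3)) = (3/20)·log₂((3/20)/(1/40)) = 0.38774
  P(4)·log₂(P(4)/Q(4)) = (3/10)·log₂((3/10)/(1/40)) = 1.07549
  P(5)·log₂(P(5)/Q(5)) = (1/40)·log₂((1/40)/(1/40)) = 0.00000

D_KL(P||Q) = -0.19539 - 0.23150 + 0.38774 + 1.07549 + 0.00000 = 1.03634 ≈ 1.0363 bits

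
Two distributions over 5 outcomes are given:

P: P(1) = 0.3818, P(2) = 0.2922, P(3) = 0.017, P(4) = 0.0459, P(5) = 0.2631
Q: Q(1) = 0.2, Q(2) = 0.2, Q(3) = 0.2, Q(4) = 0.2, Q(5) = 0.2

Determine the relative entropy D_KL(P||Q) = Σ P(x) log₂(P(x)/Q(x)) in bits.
0.4621 bits

D_KL(P||Q) = Σ P(x) log₂(P(x)/Q(x))

Computing term by term:
  P(1)·log₂(P(1)/Q(1)) = 0.3818·log₂(0.3818/0.2) = 0.35615
  P(2)·log₂(P(2)/Q(2)) = 0.2922·log₂(0.2922/0.2) = 0.15982
  P(3)·log₂(P(3)/Q(3)) = 0.017·log₂(0.017/0.2) = -0.06046
  P(4)·log₂(P(4)/Q(4)) = 0.0459·log₂(0.0459/0.2) = -0.09747
  P(5)·log₂(P(5)/Q(5)) = 0.2631·log₂(0.2631/0.2) = 0.10409

D_KL(P||Q) = 0.35615 + 0.15982 - 0.06046 - 0.09747 + 0.10409 = 0.46213 ≈ 0.4621 bits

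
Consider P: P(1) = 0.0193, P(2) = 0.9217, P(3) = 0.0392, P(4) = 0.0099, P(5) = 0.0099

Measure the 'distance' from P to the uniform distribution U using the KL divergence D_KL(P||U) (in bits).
1.7886 bits

U(i) = 1/5 for all i

D_KL(P||U) = Σ P(x) log₂(P(x) / (1/5))
           = Σ P(x) log₂(P(x)) + log₂(5)
           = log₂(5) - H(P)

H(P) = -Σ P(x) log₂(P(x)):
  -P(1)·log₂(P(1)) = -(0.0193)·log₂(0.0193) = 0.10992
  -P(2)·log₂(P(2)) = -(0.9217)·log₂(0.9217) = 0.10842
  -P(3)·log₂(P(3)) = -(0.0392)·log₂(0.0392) = 0.18318
  -P(4)·log₂(P(4)) = -(0.0099)·log₂(0.0099) = 0.06592
  -P(5)·log₂(P(5)) = -(0.0099)·log₂(0.0099) = 0.06592
H(P) = 0.10992 + 0.10842 + 0.18318 + 0.06592 + 0.06592 = 0.53336 bits

log₂(5) = 2.32193 bits

D_KL(P||U) = 2.32193 - 0.53336 = 1.78857 ≈ 1.7886 bits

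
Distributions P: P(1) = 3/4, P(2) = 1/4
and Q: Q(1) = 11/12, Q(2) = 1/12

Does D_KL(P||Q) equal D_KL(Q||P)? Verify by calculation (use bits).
D_KL(P||Q) = 0.1791 bits, D_KL(Q||P) = 0.1333 bits. No — D_KL(P||Q) ≠ D_KL(Q||P) for this pair.

D_KL(P||Q) = Σ P(x) log₂(P(x)/Q(x))

Computing term by term:
  P(1)·log₂(P(1)/Q(1)) = (3/4)·log₂((3/4)/(11/12)) = -0.21713
  P(2)·log₂(P(2)/Q(2)) = (1/4)·log₂((1/4)/(1/12)) = 0.39624

D_KL(P||Q) = -0.21713 + 0.39624 = 0.17911 ≈ 0.1791 bits

D_KL(Q||P) = Σ Q(x) log₂(Q(x)/P(x))

Computing term by term:
  Q(1)·log₂(Q(1)/P(1)) = (11/12)·log₂((11/12)/(3/4)) = 0.26538
  Q(2)·log₂(Q(2)/P(2)) = (1/12)·log₂((1/12)/(1/4)) = -0.13208

D_KL(Q||P) = 0.26538 - 0.13208 = 0.13330 ≈ 0.1333 bits

These are NOT equal (difference: 0.0458 bits). KL divergence is asymmetric: D_KL(P||Q) ≠ D_KL(Q||P) in general.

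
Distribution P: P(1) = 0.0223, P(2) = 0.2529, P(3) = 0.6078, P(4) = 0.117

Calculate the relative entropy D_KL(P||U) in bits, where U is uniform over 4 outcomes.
0.5773 bits

U(i) = 1/4 for all i

D_KL(P||U) = Σ P(x) log₂(P(x) / (1/4))
           = Σ P(x) log₂(P(x)) + log₂(4)
           = log₂(4) - H(P)

H(P) = -Σ P(x) log₂(P(x)):
  -P(1)·log₂(P(1)) = -(0.0223)·log₂(0.0223) = 0.12236
  -P(2)·log₂(P(2)) = -(0.2529)·log₂(0.2529) = 0.50159
  -P(3)·log₂(P(3)) = -(0.6078)·log₂(0.6078) = 0.43660
  -P(4)·log₂(P(4)) = -(0.117)·log₂(0.117) = 0.36216
H(P) = 0.12236 + 0.50159 + 0.43660 + 0.36216 = 1.42271 bits

log₂(4) = 2.00000 bits

D_KL(P||U) = 2.00000 - 1.42271 = 0.57729 ≈ 0.5773 bits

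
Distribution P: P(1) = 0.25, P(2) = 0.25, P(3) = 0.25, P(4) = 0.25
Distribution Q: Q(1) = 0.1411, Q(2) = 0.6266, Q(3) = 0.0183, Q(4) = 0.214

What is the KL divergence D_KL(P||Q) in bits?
0.8740 bits

D_KL(P||Q) = Σ P(x) log₂(P(x)/Q(x))

Computing term by term:
  P(1)·log₂(P(1)/Q(1)) = 0.25·log₂(0.25/0.1411) = 0.20630
  P(2)·log₂(P(2)/Q(2)) = 0.25·log₂(0.25/0.6266) = -0.33140
  P(3)·log₂(P(3)/Q(3)) = 0.25·log₂(0.25/0.0183) = 0.94300
  P(4)·log₂(P(4)/Q(4)) = 0.25·log₂(0.25/0.214) = 0.05608

D_KL(P||Q) = 0.20630 - 0.33140 + 0.94300 + 0.05608 = 0.87398 ≈ 0.8740 bits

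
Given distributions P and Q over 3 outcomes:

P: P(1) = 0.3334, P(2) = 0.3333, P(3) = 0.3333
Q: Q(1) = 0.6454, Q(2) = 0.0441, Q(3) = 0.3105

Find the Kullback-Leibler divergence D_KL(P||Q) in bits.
0.6889 bits

D_KL(P||Q) = Σ P(x) log₂(P(x)/Q(x))

Computing term by term:
  P(1)·log₂(P(1)/Q(1)) = 0.3334·log₂(0.3334/0.6454) = -0.31771
  P(2)·log₂(P(2)/Q(2)) = 0.3333·log₂(0.3333/0.0441) = 0.97256
  P(3)·log₂(P(3)/Q(3)) = 0.3333·log₂(0.3333/0.3105) = 0.03407

D_KL(P||Q) = -0.31771 + 0.97256 + 0.03407 = 0.68892 ≈ 0.6889 bits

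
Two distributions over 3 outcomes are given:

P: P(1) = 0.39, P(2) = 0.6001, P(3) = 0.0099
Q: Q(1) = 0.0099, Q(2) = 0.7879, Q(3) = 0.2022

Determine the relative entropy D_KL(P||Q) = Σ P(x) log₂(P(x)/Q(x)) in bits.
1.7881 bits

D_KL(P||Q) = Σ P(x) log₂(P(x)/Q(x))

Computing term by term:
  P(1)·log₂(P(1)/Q(1)) = 0.39·log₂(0.39/0.0099) = 2.06696
  P(2)·log₂(P(2)/Q(2)) = 0.6001·log₂(0.6001/0.7879) = -0.23573
  P(3)·log₂(P(3)/Q(3)) = 0.0099·log₂(0.0099/0.2022) = -0.04309

D_KL(P||Q) = 2.06696 - 0.23573 - 0.04309 = 1.78814 ≈ 1.7881 bits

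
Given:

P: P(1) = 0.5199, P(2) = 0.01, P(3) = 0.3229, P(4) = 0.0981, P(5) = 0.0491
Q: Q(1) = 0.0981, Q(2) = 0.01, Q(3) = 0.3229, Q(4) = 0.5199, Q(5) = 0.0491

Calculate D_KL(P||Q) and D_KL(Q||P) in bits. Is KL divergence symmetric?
D_KL(P||Q) = 1.0148 bits, D_KL(Q||P) = 1.0148 bits. The two values coincide for this particular pair, but no — KL divergence is not symmetric in general.

D_KL(P||Q) = Σ P(x) log₂(P(x)/Q(x))

Computing term by term:
  P(1)·log₂(P(1)/Q(1)) = 0.5199·log₂(0.5199/0.0981) = 1.25083
  P(2)·log₂(P(2)/Q(2)) = 0.01·log₂(0.01/0.01) = 0.00000
  P(3)·log₂(P(3)/Q(3)) = 0.3229·log₂(0.3229/0.3229) = 0.00000
  P(4)·log₂(P(4)/Q(4)) = 0.0981·log₂(0.0981/0.5199) = -0.23602
  P(5)·log₂(P(5)/Q(5)) = 0.0491·log₂(0.0491/0.0491) = 0.00000

D_KL(P||Q) = 1.25083 + 0.00000 + 0.00000 - 0.23602 + 0.00000 = 1.01481 ≈ 1.0148 bits

D_KL(Q||P) = Σ Q(x) log₂(Q(x)/P(x))

Computing term by term:
  Q(1)·log₂(Q(1)/P(1)) = 0.0981·log₂(0.0981/0.5199) = -0.23602
  Q(2)·log₂(Q(2)/P(2)) = 0.01·log₂(0.01/0.01) = 0.00000
  Q(3)·log₂(Q(3)/P(3)) = 0.3229·log₂(0.3229/0.3229) = 0.00000
  Q(4)·log₂(Q(4)/P(4)) = 0.5199·log₂(0.5199/0.0981) = 1.25083
  Q(5)·log₂(Q(5)/P(5)) = 0.0491·log₂(0.0491/0.0491) = 0.00000

D_KL(Q||P) = -0.23602 + 0.00000 + 0.00000 + 1.25083 + 0.00000 = 1.01481 ≈ 1.0148 bits

These ARE equal here. Q is P with outcomes relabeled (Q(1) = P(4), Q(4) = P(1)) by a relabeling that is its own inverse, so the two sums contain exactly the same terms in a different order. This is a special case — KL divergence is not symmetric in general: D_KL(P||Q) ≠ D_KL(Q||P) for most P, Q.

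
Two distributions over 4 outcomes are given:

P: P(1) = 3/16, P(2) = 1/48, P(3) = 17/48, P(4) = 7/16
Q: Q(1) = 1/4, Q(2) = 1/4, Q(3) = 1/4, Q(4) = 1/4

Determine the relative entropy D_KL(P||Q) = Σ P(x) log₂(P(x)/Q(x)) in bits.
0.3787 bits

D_KL(P||Q) = Σ P(x) log₂(P(x)/Q(x))

Computing term by term:
  P(1)·log₂(P(1)/Q(1)) = (3/16)·log₂((3/16)/(1/4)) = -0.07782
  P(2)·log₂(P(2)/Q(2)) = (1/48)·log₂((1/48)/(1/4)) = -0.07469
  P(3)·log₂(P(3)/Q(3)) = (17/48)·log₂((17/48)/(1/4)) = 0.17797
  P(4)·log₂(P(4)/Q(4)) = (7/16)·log₂((7/16)/(1/4)) = 0.35322

D_KL(P||Q) = -0.07782 - 0.07469 + 0.17797 + 0.35322 = 0.37868 ≈ 0.3787 bits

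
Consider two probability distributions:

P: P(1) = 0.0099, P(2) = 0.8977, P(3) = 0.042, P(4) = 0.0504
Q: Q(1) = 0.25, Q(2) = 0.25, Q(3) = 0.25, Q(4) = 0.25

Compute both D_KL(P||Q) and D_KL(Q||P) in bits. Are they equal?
D_KL(P||Q) = 1.3850 bits, D_KL(Q||P) = 1.9245 bits. No, they are not equal.

D_KL(P||Q) = Σ P(x) log₂(P(x)/Q(x))

Computing term by term:
  P(1)·log₂(P(1)/Q(1)) = 0.0099·log₂(0.0099/0.25) = -0.04612
  P(2)·log₂(P(2)/Q(2)) = 0.8977·log₂(0.8977/0.25) = 1.65563
  P(3)·log₂(P(3)/Q(3)) = 0.042·log₂(0.042/0.25) = -0.10809
  P(4)·log₂(P(4)/Q(4)) = 0.0504·log₂(0.0504/0.25) = -0.11645

D_KL(P||Q) = -0.04612 + 1.65563 - 0.10809 - 0.11645 = 1.38497 ≈ 1.3850 bits

D_KL(Q||P) = Σ Q(x) log₂(Q(x)/P(x))

Computing term by term:
  Q(1)·log₂(Q(1)/P(1)) = 0.25·log₂(0.25/0.0099) = 1.16459
  Q(2)·log₂(Q(2)/P(2)) = 0.25·log₂(0.25/0.8977) = -0.46108
  Q(3)·log₂(Q(3)/P(3)) = 0.25·log₂(0.25/0.042) = 0.64337
  Q(4)·log₂(Q(4)/P(4)) = 0.25·log₂(0.25/0.0504) = 0.57761

D_KL(Q||P) = 1.16459 - 0.46108 + 0.64337 + 0.57761 = 1.92449 ≈ 1.9245 bits

These are NOT equal (difference: 0.5395 bits). KL divergence is asymmetric: D_KL(P||Q) ≠ D_KL(Q||P) in general.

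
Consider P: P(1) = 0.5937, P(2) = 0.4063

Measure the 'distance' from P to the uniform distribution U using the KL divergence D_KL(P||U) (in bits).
0.0255 bits

U(i) = 1/2 for all i

D_KL(P||U) = Σ P(x) log₂(P(x) / (1/2))
           = Σ P(x) log₂(P(x)) + log₂(2)
           = log₂(2) - H(P)

H(P) = -Σ P(x) log₂(P(x)):
  -P(1)·log₂(P(1)) = -(0.5937)·log₂(0.5937) = 0.44658
  -P(2)·log₂(P(2)) = -(0.4063)·log₂(0.4063) = 0.52794
H(P) = 0.44658 + 0.52794 = 0.97452 bits

log₂(2) = 1.00000 bits

D_KL(P||U) = 1.00000 - 0.97452 = 0.02548 ≈ 0.0255 bits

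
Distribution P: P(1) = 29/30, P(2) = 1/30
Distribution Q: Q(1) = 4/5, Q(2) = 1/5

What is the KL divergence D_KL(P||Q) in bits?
0.1778 bits

D_KL(P||Q) = Σ P(x) log₂(P(x)/Q(x))

Computing term by term:
  P(1)·log₂(P(1)/Q(1)) = (29/30)·log₂((29/30)/(4/5)) = 0.26392
  P(2)·log₂(P(2)/Q(2)) = (1/30)·log₂((1/30)/(1/5)) = -0.08617

D_KL(P||Q) = 0.26392 - 0.08617 = 0.17775 ≈ 0.1778 bits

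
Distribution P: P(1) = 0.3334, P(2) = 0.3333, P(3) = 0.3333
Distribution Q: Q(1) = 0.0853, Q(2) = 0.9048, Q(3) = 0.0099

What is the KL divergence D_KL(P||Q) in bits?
1.8664 bits

D_KL(P||Q) = Σ P(x) log₂(P(x)/Q(x))

Computing term by term:
  P(1)·log₂(P(1)/Q(1)) = 0.3334·log₂(0.3334/0.0853) = 0.65568
  P(2)·log₂(P(2)/Q(2)) = 0.3333·log₂(0.3333/0.9048) = -0.48021
  P(3)·log₂(P(3)/Q(3)) = 0.3333·log₂(0.3333/0.0099) = 1.69091

D_KL(P||Q) = 0.65568 - 0.48021 + 1.69091 = 1.86638 ≈ 1.8664 bits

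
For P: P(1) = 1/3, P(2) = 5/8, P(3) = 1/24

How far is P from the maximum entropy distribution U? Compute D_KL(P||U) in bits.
0.4418 bits

U(i) = 1/3 for all i

D_KL(P||U) = Σ P(x) log₂(P(x) / (1/3))
           = Σ P(x) log₂(P(x)) + log₂(3)
           = log₂(3) - H(P)

H(P) = -Σ P(x) log₂(P(x)):
  -P(1)·log₂(P(1)) = -(1/3)·log₂(1/3) = 0.52832
  -P(2)·log₂(P(2)) = -(5/8)·log₂(5/8) = 0.42379
  -P(3)·log₂(P(3)) = -(1/24)·log₂(1/24) = 0.19104
H(P) = 0.52832 + 0.42379 + 0.19104 = 1.14315 bits

log₂(3) = 1.58496 bits

D_KL(P||U) = 1.58496 - 1.14315 = 0.44181 ≈ 0.4418 bits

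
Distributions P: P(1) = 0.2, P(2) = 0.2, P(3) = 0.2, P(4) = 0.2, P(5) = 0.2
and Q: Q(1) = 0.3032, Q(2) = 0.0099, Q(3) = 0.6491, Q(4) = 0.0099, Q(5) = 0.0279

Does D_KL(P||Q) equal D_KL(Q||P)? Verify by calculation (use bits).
D_KL(P||Q) = 1.8432 bits, D_KL(Q||P) = 1.1193 bits. No — D_KL(P||Q) ≠ D_KL(Q||P) for this pair.

D_KL(P||Q) = Σ P(x) log₂(P(x)/Q(x))

Computing term by term:
  P(1)·log₂(P(1)/Q(1)) = 0.2·log₂(0.2/0.3032) = -0.12005
  P(2)·log₂(P(2)/Q(2)) = 0.2·log₂(0.2/0.0099) = 0.86729
  P(3)·log₂(P(3)/Q(3)) = 0.2·log₂(0.2/0.6491) = -0.33969
  P(4)·log₂(P(4)/Q(4)) = 0.2·log₂(0.2/0.0099) = 0.86729
  P(5)·log₂(P(5)/Q(5)) = 0.2·log₂(0.2/0.0279) = 0.56833

D_KL(P||Q) = -0.12005 + 0.86729 - 0.33969 + 0.86729 + 0.56833 = 1.84317 ≈ 1.8432 bits

D_KL(Q||P) = Σ Q(x) log₂(Q(x)/P(x))

Computing term by term:
  Q(1)·log₂(Q(1)/P(1)) = 0.3032·log₂(0.3032/0.2) = 0.18200
  Q(2)·log₂(Q(2)/P(2)) = 0.0099·log₂(0.0099/0.2) = -0.04293
  Q(3)·log₂(Q(3)/P(3)) = 0.6491·log₂(0.6491/0.2) = 1.10246
  Q(4)·log₂(Q(4)/P(4)) = 0.0099·log₂(0.0099/0.2) = -0.04293
  Q(5)·log₂(Q(5)/P(5)) = 0.0279·log₂(0.0279/0.2) = -0.07928

D_KL(Q||P) = 0.18200 - 0.04293 + 1.10246 - 0.04293 - 0.07928 = 1.11932 ≈ 1.1193 bits

These are NOT equal (difference: 0.7239 bits). KL divergence is asymmetric: D_KL(P||Q) ≠ D_KL(Q||P) in general.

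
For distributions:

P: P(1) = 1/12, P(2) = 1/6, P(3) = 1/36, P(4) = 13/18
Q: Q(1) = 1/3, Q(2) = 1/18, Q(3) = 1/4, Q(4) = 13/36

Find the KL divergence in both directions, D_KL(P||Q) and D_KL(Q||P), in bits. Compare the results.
D_KL(P||Q) = 0.7317 bits, D_KL(Q||P) = 1.0100 bits. D_KL(Q||P) is larger than D_KL(P||Q) by 0.2783 bits; the two directions differ.

D_KL(P||Q) = Σ P(x) log₂(P(x)/Q(x))

Computing term by term:
  P(1)·log₂(P(1)/Q(1)) = (1/12)·log₂((1/12)/(1/3)) = -0.16667
  P(2)·log₂(P(2)/Q(2)) = (1/6)·log₂((1/6)/(1/18)) = 0.26416
  P(3)·log₂(P(3)/Q(3)) = (1/36)·log₂((1/36)/(1/4)) = -0.08805
  P(4)·log₂(P(4)/Q(4)) = (13/18)·log₂((13/18)/(13/36)) = 0.72222

D_KL(P||Q) = -0.16667 + 0.26416 - 0.08805 + 0.72222 = 0.73166 ≈ 0.7317 bits

D_KL(Q||P) = Σ Q(x) log₂(Q(x)/P(x))

Computing term by term:
  Q(1)·log₂(Q(1)/P(1)) = (1/3)·log₂((1/3)/(1/12)) = 0.66667
  Q(2)·log₂(Q(2)/P(2)) = (1/18)·log₂((1/18)/(1/6)) = -0.08805
  Q(3)·log₂(Q(3)/P(3)) = (1/4)·log₂((1/4)/(1/36)) = 0.79248
  Q(4)·log₂(Q(4)/P(4)) = (13/36)·log₂((13/36)/(13/18)) = -0.36111

D_KL(Q||P) = 0.66667 - 0.08805 + 0.79248 - 0.36111 = 1.00999 ≈ 1.0100 bits

These are NOT equal (difference: 0.2783 bits). KL divergence is asymmetric: D_KL(P||Q) ≠ D_KL(Q||P) in general.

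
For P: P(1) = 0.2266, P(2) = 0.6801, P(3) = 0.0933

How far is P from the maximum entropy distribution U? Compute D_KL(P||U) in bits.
0.4021 bits

U(i) = 1/3 for all i

D_KL(P||U) = Σ P(x) log₂(P(x) / (1/3))
           = Σ P(x) log₂(P(x)) + log₂(3)
           = log₂(3) - H(P)

H(P) = -Σ P(x) log₂(P(x)):
  -P(1)·log₂(P(1)) = -(0.2266)·log₂(0.2266) = 0.48533
  -P(2)·log₂(P(2)) = -(0.6801)·log₂(0.6801) = 0.37826
  -P(3)·log₂(P(3)) = -(0.0933)·log₂(0.0933) = 0.31927
H(P) = 0.48533 + 0.37826 + 0.31927 = 1.18286 bits

log₂(3) = 1.58496 bits

D_KL(P||U) = 1.58496 - 1.18286 = 0.40210 ≈ 0.4021 bits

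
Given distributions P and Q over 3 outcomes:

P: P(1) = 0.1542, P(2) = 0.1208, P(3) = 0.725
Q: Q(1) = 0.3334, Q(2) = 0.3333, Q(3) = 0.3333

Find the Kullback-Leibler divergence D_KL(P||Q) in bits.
0.4644 bits

D_KL(P||Q) = Σ P(x) log₂(P(x)/Q(x))

Computing term by term:
  P(1)·log₂(P(1)/Q(1)) = 0.1542·log₂(0.1542/0.3334) = -0.17154
  P(2)·log₂(P(2)/Q(2)) = 0.1208·log₂(0.1208/0.3333) = -0.17688
  P(3)·log₂(P(3)/Q(3)) = 0.725·log₂(0.725/0.3333) = 0.81284

D_KL(P||Q) = -0.17154 - 0.17688 + 0.81284 = 0.46442 ≈ 0.4644 bits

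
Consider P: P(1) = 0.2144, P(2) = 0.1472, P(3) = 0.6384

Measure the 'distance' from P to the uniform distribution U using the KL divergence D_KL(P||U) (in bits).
0.2884 bits

U(i) = 1/3 for all i

D_KL(P||U) = Σ P(x) log₂(P(x) / (1/3))
           = Σ P(x) log₂(P(x)) + log₂(3)
           = log₂(3) - H(P)

H(P) = -Σ P(x) log₂(P(x)):
  -P(1)·log₂(P(1)) = -(0.2144)·log₂(0.2144) = 0.47632
  -P(2)·log₂(P(2)) = -(0.1472)·log₂(0.1472) = 0.40688
  -P(3)·log₂(P(3)) = -(0.6384)·log₂(0.6384) = 0.41334
H(P) = 0.47632 + 0.40688 + 0.41334 = 1.29654 bits

log₂(3) = 1.58496 bits

D_KL(P||U) = 1.58496 - 1.29654 = 0.28842 ≈ 0.2884 bits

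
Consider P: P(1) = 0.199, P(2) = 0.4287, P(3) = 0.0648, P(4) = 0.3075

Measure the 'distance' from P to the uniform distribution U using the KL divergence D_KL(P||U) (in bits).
0.2337 bits

U(i) = 1/4 for all i

D_KL(P||U) = Σ P(x) log₂(P(x) / (1/4))
           = Σ P(x) log₂(P(x)) + log₂(4)
           = log₂(4) - H(P)

H(P) = -Σ P(x) log₂(P(x)):
  -P(1)·log₂(P(1)) = -(0.199)·log₂(0.199) = 0.46350
  -P(2)·log₂(P(2)) = -(0.4287)·log₂(0.4287) = 0.52385
  -P(3)·log₂(P(3)) = -(0.0648)·log₂(0.0648) = 0.25582
  -P(4)·log₂(P(4)) = -(0.3075)·log₂(0.3075) = 0.52316
H(P) = 0.46350 + 0.52385 + 0.25582 + 0.52316 = 1.76633 bits

log₂(4) = 2.00000 bits

D_KL(P||U) = 2.00000 - 1.76633 = 0.23367 ≈ 0.2337 bits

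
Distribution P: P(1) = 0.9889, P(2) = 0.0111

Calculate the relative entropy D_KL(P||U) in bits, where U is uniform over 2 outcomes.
0.9120 bits

U(i) = 1/2 for all i

D_KL(P||U) = Σ P(x) log₂(P(x) / (1/2))
           = Σ P(x) log₂(P(x)) + log₂(2)
           = log₂(2) - H(P)

H(P) = -Σ P(x) log₂(P(x)):
  -P(1)·log₂(P(1)) = -(0.9889)·log₂(0.9889) = 0.01592
  -P(2)·log₂(P(2)) = -(0.0111)·log₂(0.0111) = 0.07208
H(P) = 0.01592 + 0.07208 = 0.08800 bits

log₂(2) = 1.00000 bits

D_KL(P||U) = 1.00000 - 0.08800 = 0.91200 ≈ 0.9120 bits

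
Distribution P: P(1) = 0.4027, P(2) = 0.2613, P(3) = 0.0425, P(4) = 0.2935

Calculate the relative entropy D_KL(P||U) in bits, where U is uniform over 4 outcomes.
0.2529 bits

U(i) = 1/4 for all i

D_KL(P||U) = Σ P(x) log₂(P(x) / (1/4))
           = Σ P(x) log₂(P(x)) + log₂(4)
           = log₂(4) - H(P)

H(P) = -Σ P(x) log₂(P(x)):
  -P(1)·log₂(P(1)) = -(0.4027)·log₂(0.4027) = 0.52843
  -P(2)·log₂(P(2)) = -(0.2613)·log₂(0.2613) = 0.50593
  -P(3)·log₂(P(3)) = -(0.0425)·log₂(0.0425) = 0.19365
  -P(4)·log₂(P(4)) = -(0.2935)·log₂(0.2935) = 0.51907
H(P) = 0.52843 + 0.50593 + 0.19365 + 0.51907 = 1.74708 bits

log₂(4) = 2.00000 bits

D_KL(P||U) = 2.00000 - 1.74708 = 0.25292 ≈ 0.2529 bits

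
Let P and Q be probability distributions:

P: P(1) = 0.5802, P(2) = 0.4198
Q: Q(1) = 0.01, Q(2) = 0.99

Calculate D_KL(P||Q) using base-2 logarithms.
2.8795 bits

D_KL(P||Q) = Σ P(x) log₂(P(x)/Q(x))

Computing term by term:
  P(1)·log₂(P(1)/Q(1)) = 0.5802·log₂(0.5802/0.01) = 3.39909
  P(2)·log₂(P(2)/Q(2)) = 0.4198·log₂(0.4198/0.99) = -0.51960

D_KL(P||Q) = 3.39909 - 0.51960 = 2.87949 ≈ 2.8795 bits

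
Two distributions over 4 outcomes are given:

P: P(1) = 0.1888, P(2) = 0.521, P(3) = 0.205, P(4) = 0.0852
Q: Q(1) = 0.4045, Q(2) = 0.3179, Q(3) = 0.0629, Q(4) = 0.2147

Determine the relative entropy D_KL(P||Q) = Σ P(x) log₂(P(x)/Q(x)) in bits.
0.3996 bits

D_KL(P||Q) = Σ P(x) log₂(P(x)/Q(x))

Computing term by term:
  P(1)·log₂(P(1)/Q(1)) = 0.1888·log₂(0.1888/0.4045) = -0.20754
  P(2)·log₂(P(2)/Q(2)) = 0.521·log₂(0.521/0.3179) = 0.37132
  P(3)·log₂(P(3)/Q(3)) = 0.205·log₂(0.205/0.0629) = 0.34942
  P(4)·log₂(P(4)/Q(4)) = 0.0852·log₂(0.0852/0.2147) = -0.11361

D_KL(P||Q) = -0.20754 + 0.37132 + 0.34942 - 0.11361 = 0.39959 ≈ 0.3996 bits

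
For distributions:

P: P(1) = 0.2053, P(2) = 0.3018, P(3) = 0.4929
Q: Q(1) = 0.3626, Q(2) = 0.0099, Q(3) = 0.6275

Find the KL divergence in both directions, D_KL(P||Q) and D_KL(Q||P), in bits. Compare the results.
D_KL(P||Q) = 1.1477 bits, D_KL(Q||P) = 0.4673 bits. D_KL(P||Q) is larger than D_KL(Q||P) by 0.6804 bits; the two directions differ.

D_KL(P||Q) = Σ P(x) log₂(P(x)/Q(x))

Computing term by term:
  P(1)·log₂(P(1)/Q(1)) = 0.2053·log₂(0.2053/0.3626) = -0.16848
  P(2)·log₂(P(2)/Q(2)) = 0.3018·log₂(0.3018/0.0099) = 1.48788
  P(3)·log₂(P(3)/Q(3)) = 0.4929·log₂(0.4929/0.6275) = -0.17169

D_KL(P||Q) = -0.16848 + 1.48788 - 0.17169 = 1.14771 ≈ 1.1477 bits

D_KL(Q||P) = Σ Q(x) log₂(Q(x)/P(x))

Computing term by term:
  Q(1)·log₂(Q(1)/P(1)) = 0.3626·log₂(0.3626/0.2053) = 0.29757
  Q(2)·log₂(Q(2)/P(2)) = 0.0099·log₂(0.0099/0.3018) = -0.04881
  Q(3)·log₂(Q(3)/P(3)) = 0.6275·log₂(0.6275/0.4929) = 0.21857

D_KL(Q||P) = 0.29757 - 0.04881 + 0.21857 = 0.46733 ≈ 0.4673 bits

These are NOT equal (difference: 0.6804 bits). KL divergence is asymmetric: D_KL(P||Q) ≠ D_KL(Q||P) in general.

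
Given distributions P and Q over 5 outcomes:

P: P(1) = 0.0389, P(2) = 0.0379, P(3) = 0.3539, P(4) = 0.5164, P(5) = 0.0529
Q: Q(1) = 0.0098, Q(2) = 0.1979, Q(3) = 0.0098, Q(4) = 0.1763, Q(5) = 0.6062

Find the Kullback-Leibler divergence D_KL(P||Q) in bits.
2.4328 bits

D_KL(P||Q) = Σ P(x) log₂(P(x)/Q(x))

Computing term by term:
  P(1)·log₂(P(1)/Q(1)) = 0.0389·log₂(0.0389/0.0098) = 0.07737
  P(2)·log₂(P(2)/Q(2)) = 0.0379·log₂(0.0379/0.1979) = -0.09037
  P(3)·log₂(P(3)/Q(3)) = 0.3539·log₂(0.3539/0.0098) = 1.83123
  P(4)·log₂(P(4)/Q(4)) = 0.5164·log₂(0.5164/0.1763) = 0.80066
  P(5)·log₂(P(5)/Q(5)) = 0.0529·log₂(0.0529/0.6062) = -0.18613

D_KL(P||Q) = 0.07737 - 0.09037 + 1.83123 + 0.80066 - 0.18613 = 2.43276 ≈ 2.4328 bits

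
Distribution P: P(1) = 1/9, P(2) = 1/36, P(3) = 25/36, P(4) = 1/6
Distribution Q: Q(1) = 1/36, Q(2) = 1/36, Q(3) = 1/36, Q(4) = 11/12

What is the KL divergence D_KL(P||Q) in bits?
3.0372 bits

D_KL(P||Q) = Σ P(x) log₂(P(x)/Q(x))

Computing term by term:
  P(1)·log₂(P(1)/Q(1)) = (1/9)·log₂((1/9)/(1/36)) = 0.22222
  P(2)·log₂(P(2)/Q(2)) = (1/36)·log₂((1/36)/(1/36)) = 0.00000
  P(3)·log₂(P(3)/Q(3)) = (25/36)·log₂((25/36)/(1/36)) = 3.22490
  P(4)·log₂(P(4)/Q(4)) = (1/6)·log₂((1/6)/(11/12)) = -0.40991

D_KL(P||Q) = 0.22222 + 0.00000 + 3.22490 - 0.40991 = 3.03721 ≈ 3.0372 bits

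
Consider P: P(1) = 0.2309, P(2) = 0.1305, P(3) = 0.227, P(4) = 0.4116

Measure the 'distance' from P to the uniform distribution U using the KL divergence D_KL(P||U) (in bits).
0.1156 bits

U(i) = 1/4 for all i

D_KL(P||U) = Σ P(x) log₂(P(x) / (1/4))
           = Σ P(x) log₂(P(x)) + log₂(4)
           = log₂(4) - H(P)

H(P) = -Σ P(x) log₂(P(x)):
  -P(1)·log₂(P(1)) = -(0.2309)·log₂(0.2309) = 0.48827
  -P(2)·log₂(P(2)) = -(0.1305)·log₂(0.1305) = 0.38339
  -P(3)·log₂(P(3)) = -(0.227)·log₂(0.227) = 0.48561
  -P(4)·log₂(P(4)) = -(0.4116)·log₂(0.4116) = 0.52713
H(P) = 0.48827 + 0.38339 + 0.48561 + 0.52713 = 1.88440 bits

log₂(4) = 2.00000 bits

D_KL(P||U) = 2.00000 - 1.88440 = 0.11560 ≈ 0.1156 bits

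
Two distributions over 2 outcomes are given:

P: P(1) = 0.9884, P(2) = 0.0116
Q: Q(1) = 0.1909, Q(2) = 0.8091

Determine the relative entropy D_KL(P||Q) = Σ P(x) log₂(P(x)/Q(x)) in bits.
2.2737 bits

D_KL(P||Q) = Σ P(x) log₂(P(x)/Q(x))

Computing term by term:
  P(1)·log₂(P(1)/Q(1)) = 0.9884·log₂(0.9884/0.1909) = 2.34476
  P(2)·log₂(P(2)/Q(2)) = 0.0116·log₂(0.0116/0.8091) = -0.07104

D_KL(P||Q) = 2.34476 - 0.07104 = 2.27372 ≈ 2.2737 bits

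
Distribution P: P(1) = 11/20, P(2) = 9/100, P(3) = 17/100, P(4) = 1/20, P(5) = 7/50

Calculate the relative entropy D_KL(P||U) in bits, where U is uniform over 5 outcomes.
0.4871 bits

U(i) = 1/5 for all i

D_KL(P||U) = Σ P(x) log₂(P(x) / (1/5))
           = Σ P(x) log₂(P(x)) + log₂(5)
           = log₂(5) - H(P)

H(P) = -Σ P(x) log₂(P(x)):
  -P(1)·log₂(P(1)) = -(11/20)·log₂(11/20) = 0.47437
  -P(2)·log₂(P(2)) = -(9/100)·log₂(9/100) = 0.31265
  -P(3)·log₂(P(3)) = -(17/100)·log₂(17/100) = 0.43459
  -P(4)·log₂(P(4)) = -(1/20)·log₂(1/20) = 0.21610
  -P(5)·log₂(P(5)) = -(7/50)·log₂(7/50) = 0.39711
H(P) = 0.47437 + 0.31265 + 0.43459 + 0.21610 + 0.39711 = 1.83482 bits

log₂(5) = 2.32193 bits

D_KL(P||U) = 2.32193 - 1.83482 = 0.48711 ≈ 0.4871 bits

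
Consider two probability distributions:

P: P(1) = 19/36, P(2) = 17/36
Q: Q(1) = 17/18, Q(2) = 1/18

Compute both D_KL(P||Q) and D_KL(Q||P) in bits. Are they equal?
D_KL(P||Q) = 1.0149 bits, D_KL(Q||P) = 0.6214 bits. No, they are not equal.

D_KL(P||Q) = Σ P(x) log₂(P(x)/Q(x))

Computing term by term:
  P(1)·log₂(P(1)/Q(1)) = (19/36)·log₂((19/36)/(17/18)) = -0.44309
  P(2)·log₂(P(2)/Q(2)) = (17/36)·log₂((17/36)/(1/18)) = 1.45797

D_KL(P||Q) = -0.44309 + 1.45797 = 1.01488 ≈ 1.0149 bits

D_KL(Q||P) = Σ Q(x) log₂(Q(x)/P(x))

Computing term by term:
  Q(1)·log₂(Q(1)/P(1)) = (17/18)·log₂((17/18)/(19/36)) = 0.79289
  Q(2)·log₂(Q(2)/P(2)) = (1/18)·log₂((1/18)/(17/36)) = -0.17153

D_KL(Q||P) = 0.79289 - 0.17153 = 0.62136 ≈ 0.6214 bits

These are NOT equal (difference: 0.3935 bits). KL divergence is asymmetric: D_KL(P||Q) ≠ D_KL(Q||P) in general.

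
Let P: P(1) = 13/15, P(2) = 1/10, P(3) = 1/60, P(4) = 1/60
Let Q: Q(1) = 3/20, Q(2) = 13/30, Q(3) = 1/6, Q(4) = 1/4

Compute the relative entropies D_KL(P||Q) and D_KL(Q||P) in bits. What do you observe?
D_KL(P||Q) = 1.8611 bits, D_KL(Q||P) = 2.0675 bits. The two directions give different values (D_KL(Q||P) exceeds D_KL(P||Q) by 0.2064 bits): KL divergence is asymmetric.

D_KL(P||Q) = Σ P(x) log₂(P(x)/Q(x))

Computing term by term:
  P(1)·log₂(P(1)/Q(1)) = (13/15)·log₂((13/15)/(3/20)) = 2.19311
  P(2)·log₂(P(2)/Q(2)) = (1/10)·log₂((1/10)/(13/30)) = -0.21155
  P(3)·log₂(P(3)/Q(3)) = (1/60)·log₂((1/60)/(1/6)) = -0.05537
  P(4)·log₂(P(4)/Q(4)) = (1/60)·log₂((1/60)/(1/4)) = -0.06511

D_KL(P||Q) = 2.19311 - 0.21155 - 0.05537 - 0.06511 = 1.86108 ≈ 1.8611 bits

D_KL(Q||P) = Σ Q(x) log₂(Q(x)/P(x))

Computing term by term:
  Q(1)·log₂(Q(1)/P(1)) = (3/20)·log₂((3/20)/(13/15)) = -0.37958
  Q(2)·log₂(Q(2)/P(2)) = (13/30)·log₂((13/30)/(1/10)) = 0.91671
  Q(3)·log₂(Q(3)/P(3)) = (1/6)·log₂((1/6)/(1/60)) = 0.55365
  Q(4)·log₂(Q(4)/P(4)) = (1/4)·log₂((1/4)/(1/60)) = 0.97672

D_KL(Q||P) = -0.37958 + 0.91671 + 0.55365 + 0.97672 = 2.06750 ≈ 2.0675 bits

These are NOT equal (difference: 0.2064 bits). KL divergence is asymmetric: D_KL(P||Q) ≠ D_KL(Q||P) in general.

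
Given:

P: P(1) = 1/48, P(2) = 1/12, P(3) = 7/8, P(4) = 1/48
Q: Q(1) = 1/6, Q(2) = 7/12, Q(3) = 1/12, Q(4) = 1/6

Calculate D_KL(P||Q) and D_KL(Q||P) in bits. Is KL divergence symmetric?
D_KL(P||Q) = 2.6093 bits, D_KL(Q||P) = 2.3549 bits. No, KL divergence is not symmetric.

D_KL(P||Q) = Σ P(x) log₂(P(x)/Q(x))

Computing term by term:
  P(1)·log₂(P(1)/Q(1)) = (1/48)·log₂((1/48)/(1/6)) = -0.06250
  P(2)·log₂(P(2)/Q(2)) = (1/12)·log₂((1/12)/(7/12)) = -0.23395
  P(3)·log₂(P(3)/Q(3)) = (7/8)·log₂((7/8)/(1/12)) = 2.96828
  P(4)·log₂(P(4)/Q(4)) = (1/48)·log₂((1/48)/(1/6)) = -0.06250

D_KL(P||Q) = -0.06250 - 0.23395 + 2.96828 - 0.06250 = 2.60933 ≈ 2.6093 bits

D_KL(Q||P) = Σ Q(x) log₂(Q(x)/P(x))

Computing term by term:
  Q(1)·log₂(Q(1)/P(1)) = (1/6)·log₂((1/6)/(1/48)) = 0.50000
  Q(2)·log₂(Q(2)/P(2)) = (7/12)·log₂((7/12)/(1/12)) = 1.63762
  Q(3)·log₂(Q(3)/P(3)) = (1/12)·log₂((1/12)/(7/8)) = -0.28269
  Q(4)·log₂(Q(4)/P(4)) = (1/6)·log₂((1/6)/(1/48)) = 0.50000

D_KL(Q||P) = 0.50000 + 1.63762 - 0.28269 + 0.50000 = 2.35493 ≈ 2.3549 bits

These are NOT equal (difference: 0.2544 bits). KL divergence is asymmetric: D_KL(P||Q) ≠ D_KL(Q||P) in general.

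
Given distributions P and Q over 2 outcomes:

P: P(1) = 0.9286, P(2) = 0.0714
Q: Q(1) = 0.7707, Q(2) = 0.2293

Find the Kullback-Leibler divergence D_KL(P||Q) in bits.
0.1295 bits

D_KL(P||Q) = Σ P(x) log₂(P(x)/Q(x))

Computing term by term:
  P(1)·log₂(P(1)/Q(1)) = 0.9286·log₂(0.9286/0.7707) = 0.24969
  P(2)·log₂(P(2)/Q(2)) = 0.0714·log₂(0.0714/0.2293) = -0.12018

D_KL(P||Q) = 0.24969 - 0.12018 = 0.12951 ≈ 0.1295 bits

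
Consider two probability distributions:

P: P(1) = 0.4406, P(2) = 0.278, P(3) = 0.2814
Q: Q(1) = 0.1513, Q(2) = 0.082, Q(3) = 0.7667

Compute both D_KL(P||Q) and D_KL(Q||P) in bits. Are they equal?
D_KL(P||Q) = 0.7622 bits, D_KL(Q||P) = 0.7309 bits. No, they are not equal.

D_KL(P||Q) = Σ P(x) log₂(P(x)/Q(x))

Computing term by term:
  P(1)·log₂(P(1)/Q(1)) = 0.4406·log₂(0.4406/0.1513) = 0.67943
  P(2)·log₂(P(2)/Q(2)) = 0.278·log₂(0.278/0.082) = 0.48967
  P(3)·log₂(P(3)/Q(3)) = 0.2814·log₂(0.2814/0.7667) = -0.40692

D_KL(P||Q) = 0.67943 + 0.48967 - 0.40692 = 0.76218 ≈ 0.7622 bits

D_KL(Q||P) = Σ Q(x) log₂(Q(x)/P(x))

Computing term by term:
  Q(1)·log₂(Q(1)/P(1)) = 0.1513·log₂(0.1513/0.4406) = -0.23331
  Q(2)·log₂(Q(2)/P(2)) = 0.082·log₂(0.082/0.278) = -0.14443
  Q(3)·log₂(Q(3)/P(3)) = 0.7667·log₂(0.7667/0.2814) = 1.10868

D_KL(Q||P) = -0.23331 - 0.14443 + 1.10868 = 0.73094 ≈ 0.7309 bits

These are NOT equal (difference: 0.0313 bits). KL divergence is asymmetric: D_KL(P||Q) ≠ D_KL(Q||P) in general.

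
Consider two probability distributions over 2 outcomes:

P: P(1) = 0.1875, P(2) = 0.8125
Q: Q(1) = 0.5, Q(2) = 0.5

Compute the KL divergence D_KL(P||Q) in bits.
0.3038 bits

D_KL(P||Q) = Σ P(x) log₂(P(x)/Q(x))

Computing term by term:
  P(1)·log₂(P(1)/Q(1)) = 0.1875·log₂(0.1875/0.5) = -0.26532
  P(2)·log₂(P(2)/Q(2)) = 0.8125·log₂(0.8125/0.5) = 0.56911

D_KL(P||Q) = -0.26532 + 0.56911 = 0.30379 ≈ 0.3038 bits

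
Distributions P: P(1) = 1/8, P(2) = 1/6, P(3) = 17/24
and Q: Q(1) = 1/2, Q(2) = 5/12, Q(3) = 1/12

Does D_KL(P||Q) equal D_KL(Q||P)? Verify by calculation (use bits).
D_KL(P||Q) = 1.7166 bits, D_KL(Q||P) = 1.2935 bits. No — D_KL(P||Q) ≠ D_KL(Q||P) for this pair.

D_KL(P||Q) = Σ P(x) log₂(P(x)/Q(x))

Computing term by term:
  P(1)·log₂(P(1)/Q(1)) = (1/8)·log₂((1/8)/(1/2)) = -0.25000
  P(2)·log₂(P(2)/Q(2)) = (1/6)·log₂((1/6)/(5/12)) = -0.22032
  P(3)·log₂(P(3)/Q(3)) = (17/24)·log₂((17/24)/(1/12)) = 2.18695

D_KL(P||Q) = -0.25000 - 0.22032 + 2.18695 = 1.71663 ≈ 1.7166 bits

D_KL(Q||P) = Σ Q(x) log₂(Q(x)/P(x))

Computing term by term:
  Q(1)·log₂(Q(1)/P(1)) = (1/2)·log₂((1/2)/(1/8)) = 1.00000
  Q(2)·log₂(Q(2)/P(2)) = (5/12)·log₂((5/12)/(1/6)) = 0.55080
  Q(3)·log₂(Q(3)/P(3)) = (1/12)·log₂((1/12)/(17/24)) = -0.25729

D_KL(Q||P) = 1.00000 + 0.55080 - 0.25729 = 1.29351 ≈ 1.2935 bits

These are NOT equal (difference: 0.4231 bits). KL divergence is asymmetric: D_KL(P||Q) ≠ D_KL(Q||P) in general.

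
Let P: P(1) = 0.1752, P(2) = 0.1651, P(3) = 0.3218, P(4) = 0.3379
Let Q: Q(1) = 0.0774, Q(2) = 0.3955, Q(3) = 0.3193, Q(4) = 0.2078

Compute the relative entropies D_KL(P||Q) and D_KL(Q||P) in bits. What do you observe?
D_KL(P||Q) = 0.2390 bits, D_KL(Q||P) = 0.2579 bits. The two directions give different values (D_KL(Q||P) exceeds D_KL(P||Q) by 0.0189 bits): KL divergence is asymmetric.

D_KL(P||Q) = Σ P(x) log₂(P(x)/Q(x))

Computing term by term:
  P(1)·log₂(P(1)/Q(1)) = 0.1752·log₂(0.1752/0.0774) = 0.20649
  P(2)·log₂(P(2)/Q(2)) = 0.1651·log₂(0.1651/0.3955) = -0.20808
  P(3)·log₂(P(3)/Q(3)) = 0.3218·log₂(0.3218/0.3193) = 0.00362
  P(4)·log₂(P(4)/Q(4)) = 0.3379·log₂(0.3379/0.2078) = 0.23700

D_KL(P||Q) = 0.20649 - 0.20808 + 0.00362 + 0.23700 = 0.23903 ≈ 0.2390 bits

D_KL(Q||P) = Σ Q(x) log₂(Q(x)/P(x))

Computing term by term:
  Q(1)·log₂(Q(1)/P(1)) = 0.0774·log₂(0.0774/0.1752) = -0.09122
  Q(2)·log₂(Q(2)/P(2)) = 0.3955·log₂(0.3955/0.1651) = 0.49846
  Q(3)·log₂(Q(3)/P(3)) = 0.3193·log₂(0.3193/0.3218) = -0.00359
  Q(4)·log₂(Q(4)/P(4)) = 0.2078·log₂(0.2078/0.3379) = -0.14575

D_KL(Q||P) = -0.09122 + 0.49846 - 0.00359 - 0.14575 = 0.25790 ≈ 0.2579 bits

These are NOT equal (difference: 0.0189 bits). KL divergence is asymmetric: D_KL(P||Q) ≠ D_KL(Q||P) in general.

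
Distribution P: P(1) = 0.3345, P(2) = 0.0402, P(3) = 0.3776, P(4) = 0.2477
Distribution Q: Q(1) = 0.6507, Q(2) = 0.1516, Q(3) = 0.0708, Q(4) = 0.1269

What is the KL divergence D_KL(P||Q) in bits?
0.7528 bits

D_KL(P||Q) = Σ P(x) log₂(P(x)/Q(x))

Computing term by term:
  P(1)·log₂(P(1)/Q(1)) = 0.3345·log₂(0.3345/0.6507) = -0.32112
  P(2)·log₂(P(2)/Q(2)) = 0.0402·log₂(0.0402/0.1516) = -0.07698
  P(3)·log₂(P(3)/Q(3)) = 0.3776·log₂(0.3776/0.0708) = 0.91192
  P(4)·log₂(P(4)/Q(4)) = 0.2477·log₂(0.2477/0.1269) = 0.23901

D_KL(P||Q) = -0.32112 - 0.07698 + 0.91192 + 0.23901 = 0.75283 ≈ 0.7528 bits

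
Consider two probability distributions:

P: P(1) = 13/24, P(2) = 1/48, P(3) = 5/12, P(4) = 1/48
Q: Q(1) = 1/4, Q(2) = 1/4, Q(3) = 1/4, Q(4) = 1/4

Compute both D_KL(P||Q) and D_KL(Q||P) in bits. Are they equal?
D_KL(P||Q) = 0.7619 bits, D_KL(Q||P) = 1.3294 bits. No, they are not equal.

D_KL(P||Q) = Σ P(x) log₂(P(x)/Q(x))

Computing term by term:
  P(1)·log₂(P(1)/Q(1)) = (13/24)·log₂((13/24)/(1/4)) = 0.60422
  P(2)·log₂(P(2)/Q(2)) = (1/48)·log₂((1/48)/(1/4)) = -0.07469
  P(3)·log₂(P(3)/Q(3)) = (5/12)·log₂((5/12)/(1/4)) = 0.30707
  P(4)·log₂(P(4)/Q(4)) = (1/48)·log₂((1/48)/(1/4)) = -0.07469

D_KL(P||Q) = 0.60422 - 0.07469 + 0.30707 - 0.07469 = 0.76191 ≈ 0.7619 bits

D_KL(Q||P) = Σ Q(x) log₂(Q(x)/P(x))

Computing term by term:
  Q(1)·log₂(Q(1)/P(1)) = (1/4)·log₂((1/4)/(13/24)) = -0.27887
  Q(2)·log₂(Q(2)/P(2)) = (1/4)·log₂((1/4)/(1/48)) = 0.89624
  Q(3)·log₂(Q(3)/P(3)) = (1/4)·log₂((1/4)/(5/12)) = -0.18424
  Q(4)·log₂(Q(4)/P(4)) = (1/4)·log₂((1/4)/(1/48)) = 0.89624

D_KL(Q||P) = -0.27887 + 0.89624 - 0.18424 + 0.89624 = 1.32937 ≈ 1.3294 bits

These are NOT equal (difference: 0.5675 bits). KL divergence is asymmetric: D_KL(P||Q) ≠ D_KL(Q||P) in general.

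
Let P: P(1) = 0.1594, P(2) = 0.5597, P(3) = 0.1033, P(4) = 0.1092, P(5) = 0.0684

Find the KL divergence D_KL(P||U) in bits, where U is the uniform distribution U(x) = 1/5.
0.4791 bits

U(i) = 1/5 for all i

D_KL(P||U) = Σ P(x) log₂(P(x) / (1/5))
           = Σ P(x) log₂(P(x)) + log₂(5)
           = log₂(5) - H(P)

H(P) = -Σ P(x) log₂(P(x)):
  -P(1)·log₂(P(1)) = -(0.1594)·log₂(0.1594) = 0.42229
  -P(2)·log₂(P(2)) = -(0.5597)·log₂(0.5597) = 0.46862
  -P(3)·log₂(P(3)) = -(0.1033)·log₂(0.1033) = 0.33832
  -P(4)·log₂(P(4)) = -(0.1092)·log₂(0.1092) = 0.34889
  -P(5)·log₂(P(5)) = -(0.0684)·log₂(0.0684) = 0.26470
H(P) = 0.42229 + 0.46862 + 0.33832 + 0.34889 + 0.26470 = 1.84282 bits

log₂(5) = 2.32193 bits

D_KL(P||U) = 2.32193 - 1.84282 = 0.47911 ≈ 0.4791 bits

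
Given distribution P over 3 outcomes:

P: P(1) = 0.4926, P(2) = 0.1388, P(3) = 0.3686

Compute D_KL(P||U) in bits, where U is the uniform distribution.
0.1556 bits

U(i) = 1/3 for all i

D_KL(P||U) = Σ P(x) log₂(P(x) / (1/3))
           = Σ P(x) log₂(P(x)) + log₂(3)
           = log₂(3) - H(P)

H(P) = -Σ P(x) log₂(P(x)):
  -P(1)·log₂(P(1)) = -(0.4926)·log₂(0.4926) = 0.50320
  -P(2)·log₂(P(2)) = -(0.1388)·log₂(0.1388) = 0.39543
  -P(3)·log₂(P(3)) = -(0.3686)·log₂(0.3686) = 0.53074
H(P) = 0.50320 + 0.39543 + 0.53074 = 1.42937 bits

log₂(3) = 1.58496 bits

D_KL(P||U) = 1.58496 - 1.42937 = 0.15559 ≈ 0.1556 bits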